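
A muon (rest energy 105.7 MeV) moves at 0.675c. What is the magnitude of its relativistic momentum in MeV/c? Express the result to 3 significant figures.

γ = 1/√(1 − β²) = 1/√(1 − 0.455625) = 1/√0.544375 = 1/0.737818 = 1.3553.
Momentum: p = γβ·mc = 1.3553 × 0.675 × 105.7 MeV/c = 96.7 MeV/c.

96.7 MeV/c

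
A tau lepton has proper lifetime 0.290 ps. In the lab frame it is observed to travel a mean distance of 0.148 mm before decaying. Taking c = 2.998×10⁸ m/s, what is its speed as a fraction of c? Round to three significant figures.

0.862c

Let x = d/(cτ) = 1.480×10^-4 m / (2.998×10⁸ m/s × 2.900×10^-13 s) = 1.7023. Since d = βγcτ, x = βγ = β/√(1−β²).
Solving: β² = x²/(1+x²) = 2.89783/3.89783 = 0.743447, so β = 0.862.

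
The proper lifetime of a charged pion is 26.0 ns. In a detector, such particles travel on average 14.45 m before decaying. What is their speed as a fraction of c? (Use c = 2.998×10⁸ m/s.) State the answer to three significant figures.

d = βγcτ ⇒ βγ = d/(cτ) = 14.45 m / (7.7948 m) = 1.8538.
β = (βγ)/√(1+(βγ)²) = 1.8538/√4.43657 = 0.880.

0.880c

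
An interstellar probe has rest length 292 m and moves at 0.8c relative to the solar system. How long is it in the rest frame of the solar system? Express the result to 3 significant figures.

β² = 0.64, so γ = 1/√0.36 = 1.6667.
Length contraction: L = L₀/γ = 292/1.6667 = 175 m.

175 m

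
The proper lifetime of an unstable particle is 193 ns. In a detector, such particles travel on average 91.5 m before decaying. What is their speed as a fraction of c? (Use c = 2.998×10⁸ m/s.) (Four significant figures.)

0.8452c

d = βγcτ ⇒ βγ = d/(cτ) = 91.50 m / (57.8614 m) = 1.5814.
β = (βγ)/√(1+(βγ)²) = 1.5814/√3.50083 = 0.8452.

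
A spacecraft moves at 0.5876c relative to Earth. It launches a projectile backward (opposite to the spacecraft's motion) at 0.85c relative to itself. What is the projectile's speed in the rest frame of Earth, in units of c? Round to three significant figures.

0.524c

In units of c, u = (u' + v)/(1 + u'v) with u' = −0.85 and v = 0.5876.
Numerator: −0.85 + 0.5876 = −0.2624. Denominator: 1 + (−0.85)(0.5876) = 0.50054.
u = −0.2624/0.50054 = −0.52423, so the speed is 0.524c.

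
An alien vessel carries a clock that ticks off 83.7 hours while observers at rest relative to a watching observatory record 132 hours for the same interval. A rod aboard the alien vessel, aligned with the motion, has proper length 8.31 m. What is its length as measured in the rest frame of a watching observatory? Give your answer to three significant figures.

5.27 m

The time-dilation ratio gives γ = 132/83.7 = 1.57706.
The rod contracts by the same γ: 8.31 m / 1.57706 = 5.27 m.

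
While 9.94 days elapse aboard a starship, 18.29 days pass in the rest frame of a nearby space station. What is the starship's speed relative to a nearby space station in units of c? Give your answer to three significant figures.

γ = Δt/Δτ = 18.29/9.94 = 1.84.
β = √(1 − 1/γ²) = √(1 − 0.295369) = √0.704631 = 0.839.

0.839c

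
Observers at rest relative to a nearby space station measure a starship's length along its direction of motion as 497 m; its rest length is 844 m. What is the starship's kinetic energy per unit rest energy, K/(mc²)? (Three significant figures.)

0.698

Length contraction gives γ = L₀/L = 844/497 = 1.69819.
K/(mc²) = γ − 1 = 1.69819 − 1 = 0.698.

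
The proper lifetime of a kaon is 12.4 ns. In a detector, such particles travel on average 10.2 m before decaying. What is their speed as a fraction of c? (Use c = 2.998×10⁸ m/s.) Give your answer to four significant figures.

Let x = d/(cτ) = 10.20 m / (2.998×10⁸ m/s × 1.240×10^-8 s) = 2.7438. Since d = βγcτ, x = βγ = β/√(1−β²).
Solving: β² = x²/(1+x²) = 7.52844/8.52844 = 0.882745, so β = 0.9395.

0.9395c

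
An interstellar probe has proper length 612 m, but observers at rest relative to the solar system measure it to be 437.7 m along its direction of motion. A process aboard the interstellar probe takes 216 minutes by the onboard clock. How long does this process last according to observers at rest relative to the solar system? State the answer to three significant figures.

302 minutes

γ = L₀/L = 612/437.7 = 1.39822.
Δt = γΔτ = 1.39822 × 216 = 302 minutes.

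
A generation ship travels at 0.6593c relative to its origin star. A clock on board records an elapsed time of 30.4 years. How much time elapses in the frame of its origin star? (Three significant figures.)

γ = 1/√(1 − β²) = 1/√(1 − 0.43467649) = 1/√0.56532351 = 1/0.75188 = 1.33.
The onboard clock measures proper time, so the interval in the rest frame of its origin star is dilated: Δt = γ·Δτ = 1.33 × 30.4 years = 40.4 years.

40.4 years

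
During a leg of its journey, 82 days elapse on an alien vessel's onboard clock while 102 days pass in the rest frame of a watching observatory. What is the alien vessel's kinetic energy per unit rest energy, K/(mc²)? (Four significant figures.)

0.2439

γ = Δt/Δτ = 102/82 = 1.2439.
Since K = (γ−1)mc², K/(mc²) = 1.2439 − 1 = 0.2439.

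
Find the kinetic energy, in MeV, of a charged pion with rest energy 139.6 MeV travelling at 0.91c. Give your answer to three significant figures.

197 MeV

β² = 0.8281, so γ = 1/√0.1719 = 2.4119.
Kinetic energy: K = (γ − 1)mc² = (2.4119 − 1) × 139.6 MeV = 1.4119 × 139.6 = 197 MeV.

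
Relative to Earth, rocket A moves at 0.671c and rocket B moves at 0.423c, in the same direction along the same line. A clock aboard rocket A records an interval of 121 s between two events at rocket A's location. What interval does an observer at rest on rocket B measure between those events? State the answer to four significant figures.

129.0 s

The velocity of rocket A relative to rocket B is (0.671 − 0.423)c / (1 − 0.671×0.423) = 0.34629c; relative speed 0.34629c.
γ for this relative speed: γ = 1/√(1 − 0.119917) = 1.066.
Rocket A's interval is proper; time dilation gives Δt_B = γΔτ = 1.066 × 121 s = 129.0 s.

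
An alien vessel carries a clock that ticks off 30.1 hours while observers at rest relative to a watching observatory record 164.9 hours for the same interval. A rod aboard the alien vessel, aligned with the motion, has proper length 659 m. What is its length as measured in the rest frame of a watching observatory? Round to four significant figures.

γ = Δt/Δτ = 164.9/30.1 = 5.47841.
The rod contracts by the same γ: 659 m / 5.47841 = 120.3 m.

120.3 m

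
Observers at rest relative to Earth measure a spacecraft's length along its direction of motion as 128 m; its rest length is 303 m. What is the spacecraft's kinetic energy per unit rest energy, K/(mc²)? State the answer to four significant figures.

1.367

Length contraction gives γ = L₀/L = 303/128 = 2.36719.
K/(mc²) = γ − 1 = 2.36719 − 1 = 1.367.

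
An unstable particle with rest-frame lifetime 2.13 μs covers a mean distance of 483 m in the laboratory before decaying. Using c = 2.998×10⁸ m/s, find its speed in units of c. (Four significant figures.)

0.6032c

Lab distance = (lab lifetime)·v = γτ·βc, so βγ = d/(cτ) = 483.0/(2.998×10⁸ × 2.130×10^-6) = 0.75637.
With βγ = 0.75637: γ² = 1 + (βγ)² = 1.572096, and β = (βγ)/γ = 0.75637/1.25383 = 0.6032.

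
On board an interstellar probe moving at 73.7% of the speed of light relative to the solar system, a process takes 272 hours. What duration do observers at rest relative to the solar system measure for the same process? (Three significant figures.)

Lorentz factor: γ = (1 − 0.543169)^(−1/2) = 1.4795.
The onboard clock measures proper time, so the interval in the rest frame of the solar system is dilated: Δt = γ·Δτ = 1.4795 × 272 hours = 402 hours.

402 hours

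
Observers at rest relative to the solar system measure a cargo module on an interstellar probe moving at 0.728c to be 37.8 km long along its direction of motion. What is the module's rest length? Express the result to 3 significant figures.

55.1 km

Lorentz factor: γ = (1 − 0.529984)^(−1/2) = 1.4586.
Proper length: L₀ = γ·L = 1.4586 × 37.8 = 55.1 km.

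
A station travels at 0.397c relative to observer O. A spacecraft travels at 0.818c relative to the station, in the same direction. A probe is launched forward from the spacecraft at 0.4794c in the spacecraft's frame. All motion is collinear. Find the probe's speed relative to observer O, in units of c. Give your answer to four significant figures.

0.9700c

Apply u = (u'+v)/(1+u'v) twice. Probe in the station frame: (0.4794+0.818)/(1+0.4794·0.818) = 1.2974/1.3921492 = 0.93194c.
That velocity, transformed to the rest frame of observer O: (0.93194+0.397)/(1+0.93194·0.397) = 1.32894/1.36998018 = 0.97004c.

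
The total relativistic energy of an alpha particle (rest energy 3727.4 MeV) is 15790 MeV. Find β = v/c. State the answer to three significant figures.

γ = E/(mc²) = 15790/3727.4 = 4.2362.
β = √(1 − 1/γ²) = √(1 − 0.0557246) = √0.9442754 = 0.972.

0.972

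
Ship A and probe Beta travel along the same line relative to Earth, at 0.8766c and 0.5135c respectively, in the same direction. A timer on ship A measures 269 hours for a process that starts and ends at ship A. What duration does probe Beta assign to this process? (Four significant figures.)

358.2 hours

The velocity of ship A relative to probe Beta is (0.8766 − 0.5135)c / (1 − 0.8766×0.5135) = 0.66034c; relative speed 0.66034c.
At |u| = 0.66034c, γ = (1 − 0.436049)^(−1/2) = 1.3316.
The clock on ship A records proper time, so probe Beta measures Δt = γΔτ = 1.3316 × 269 = 358.2 hours.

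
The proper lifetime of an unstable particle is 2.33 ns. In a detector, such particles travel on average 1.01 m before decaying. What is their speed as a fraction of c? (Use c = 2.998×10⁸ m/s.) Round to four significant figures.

Let x = d/(cτ) = 1.010 m / (2.998×10⁸ m/s × 2.330×10^-9 s) = 1.4459. Since d = βγcτ, x = βγ = β/√(1−β²).
Solving: β² = x²/(1+x²) = 2.09063/3.09063 = 0.676441, so β = 0.8225.

0.8225c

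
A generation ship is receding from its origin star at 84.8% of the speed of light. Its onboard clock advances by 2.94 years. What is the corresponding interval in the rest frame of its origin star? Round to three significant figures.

5.55 years

γ = 1/√(1 − β²) = 1/√(1 − 0.719104) = 1/√0.280896 = 1/0.529996 = 1.8868.
The onboard clock measures proper time, so the interval in the rest frame of its origin star is dilated: Δt = γ·Δτ = 1.8868 × 2.94 years = 5.55 years.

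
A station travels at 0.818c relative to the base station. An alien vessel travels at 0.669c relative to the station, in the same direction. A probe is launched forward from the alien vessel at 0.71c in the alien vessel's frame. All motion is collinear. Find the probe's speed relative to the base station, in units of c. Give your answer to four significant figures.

Compose velocities in two stages. Stage 1 (into S'): u₁ = (0.71+0.669)/(1+0.71×0.669) = 0.93492.
Stage 2 (into S): u = (0.93492+0.818)/(1+0.93492×0.818) = 0.99329, so the speed is 0.9933c.

0.9933c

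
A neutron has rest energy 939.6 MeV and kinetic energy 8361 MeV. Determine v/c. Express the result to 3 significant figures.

γ = 1 + K/(mc²) = 1 + 8361/939.6 = 9.8985.
β = √(1 − 1/γ²) = √(1 − 0.0102061) = √0.9897939 = 0.995.

0.995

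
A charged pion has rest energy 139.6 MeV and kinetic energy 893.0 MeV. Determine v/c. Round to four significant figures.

γ = 1 + K/(mc²) = 1 + 893.0/139.6 = 7.3968.
β = √(1 − 1/γ²) = √(1 − 0.0182773) = √0.9817227 = 0.9908.

0.9908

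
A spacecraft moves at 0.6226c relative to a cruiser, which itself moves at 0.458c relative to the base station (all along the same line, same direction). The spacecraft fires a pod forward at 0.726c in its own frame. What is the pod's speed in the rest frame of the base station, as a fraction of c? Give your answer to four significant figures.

0.9729c

Apply u = (u'+v)/(1+u'v) twice. Pod in the cruiser frame: (0.726+0.6226)/(1+0.726·0.6226) = 1.3486/1.4520076 = 0.92878c.
That velocity, transformed to the rest frame of the base station: (0.92878+0.458)/(1+0.92878·0.458) = 1.38678/1.42538124 = 0.97292c.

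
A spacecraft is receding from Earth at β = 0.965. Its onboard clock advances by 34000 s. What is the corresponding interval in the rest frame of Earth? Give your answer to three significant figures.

1.30×10^5 s

γ = 1/√(1 − β²) = 1/√(1 − 0.931225) = 1/√0.068775 = 1/0.26225 = 3.8132.
The onboard clock measures proper time, so the interval in the rest frame of Earth is dilated: Δt = γ·Δτ = 3.8132 × 34000 s = 1.30×10^5 s.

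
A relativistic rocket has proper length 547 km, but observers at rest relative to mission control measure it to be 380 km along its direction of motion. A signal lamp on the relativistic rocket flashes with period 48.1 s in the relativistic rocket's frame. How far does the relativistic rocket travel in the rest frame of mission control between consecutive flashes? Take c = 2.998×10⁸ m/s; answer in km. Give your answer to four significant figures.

γ = L₀/L = 547/380 = 1.43947.
β = √(1 − 1/γ²) = 0.7193. Lab-frame period = γτ = 1.43947×48.1 s = 69.239 s. Distance = βc × γτ = 0.7193 × 2.998×10⁸ m/s × 69.239 s = 1.4931×10^10 m = 1.493×10^7 km.

1.493×10^7 km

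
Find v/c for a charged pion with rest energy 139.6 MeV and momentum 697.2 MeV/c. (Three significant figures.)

0.981

pc/(mc²) = 697.2/139.6 = 4.9943 = βγ = β/√(1−β²).
So β² = x²/(1 + x²) with x = 4.9943: x² = 24.943, β² = 24.943/25.943 = 0.961454, β = 0.981.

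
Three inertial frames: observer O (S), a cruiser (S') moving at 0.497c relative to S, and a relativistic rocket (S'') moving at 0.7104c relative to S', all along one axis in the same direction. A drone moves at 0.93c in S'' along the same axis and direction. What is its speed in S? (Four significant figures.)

Compose velocities in two stages. Stage 1 (into S'): u₁ = (0.93+0.7104)/(1+0.93×0.7104) = 0.98779.
Stage 2 (into S): u = (0.98779+0.497)/(1+0.98779×0.497) = 0.99588, so the speed is 0.9959c.

0.9959c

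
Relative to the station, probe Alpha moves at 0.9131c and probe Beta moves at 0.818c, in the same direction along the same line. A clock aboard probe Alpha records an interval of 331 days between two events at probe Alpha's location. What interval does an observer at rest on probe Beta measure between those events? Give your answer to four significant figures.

357.2 days

Transform probe Alpha's velocity into probe Beta's frame: (0.9131 − 0.818)/(1 − 0.9131·0.818) = 0.0951/0.2530842, so the relative speed is 0.37576c.
γ for this relative speed: γ = 1/√(1 − 0.141196) = 1.0791.
Probe Alpha's interval is proper; time dilation gives Δt_B = γΔτ = 1.0791 × 331 days = 357.2 days.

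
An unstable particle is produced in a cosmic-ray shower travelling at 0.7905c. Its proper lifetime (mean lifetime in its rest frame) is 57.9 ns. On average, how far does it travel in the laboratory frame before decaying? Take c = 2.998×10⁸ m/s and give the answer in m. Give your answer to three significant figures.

22.4 m

γ = 1/√(1 − β²) = 1/√(1 − 0.62489025) = 1/√0.37510975 = 1/0.612462 = 1.6328.
Lab-frame lifetime: Δt = γτ = 1.6328 × 57.9 ns = 94.539 ns.
Distance: d = vΔt = 0.7905 × 2.998×10⁸ m/s × 9.4539×10^-8 s = 22.4 m.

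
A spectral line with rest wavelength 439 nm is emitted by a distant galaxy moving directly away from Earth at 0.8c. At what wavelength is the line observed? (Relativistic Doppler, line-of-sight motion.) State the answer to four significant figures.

Relativistic Doppler for wavelength: λ_obs = λ_src · √((1+β)/(1−β)).
With β = 0.8: factor = √(1.8/0.2) = 3.
λ_obs = 439 × 3 = 1317 nm.

1317 nm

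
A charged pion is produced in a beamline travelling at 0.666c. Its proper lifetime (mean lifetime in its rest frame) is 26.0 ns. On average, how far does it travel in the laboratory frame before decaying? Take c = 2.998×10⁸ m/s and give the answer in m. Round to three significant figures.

γ = 1/√(1 − β²) = 1/√(1 − 0.443556) = 1/√0.556444 = 1/0.745952 = 1.3406.
Lab-frame lifetime: Δt = γτ = 1.3406 × 26.0 ns = 34.856 ns.
Distance: d = vΔt = 0.666 × 2.998×10⁸ m/s × 3.4856×10^-8 s = 6.96 m.

6.96 m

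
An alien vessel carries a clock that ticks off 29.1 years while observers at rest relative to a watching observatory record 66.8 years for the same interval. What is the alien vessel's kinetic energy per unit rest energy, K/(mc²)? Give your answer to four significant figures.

The time-dilation ratio gives γ = 66.8/29.1 = 2.29553.
K/(mc²) = γ − 1 = 2.29553 − 1 = 1.296.

1.296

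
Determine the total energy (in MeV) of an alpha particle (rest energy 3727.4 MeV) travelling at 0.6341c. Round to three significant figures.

4820 MeV

γ = 1/√(1 − β²) = 1/√(1 − 0.40208281) = 1/√0.59791719 = 1/0.773251 = 1.2932.
Total energy: E = γmc² = 1.2932 × 3727.4 MeV = 4820 MeV.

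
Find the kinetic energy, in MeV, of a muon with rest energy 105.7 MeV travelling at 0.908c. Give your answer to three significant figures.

147 MeV

γ = 1/√(1 − β²) = 1/√(1 − 0.824464) = 1/√0.175536 = 1/0.41897 = 2.3868.
Kinetic energy: K = (γ − 1)mc² = (2.3868 − 1) × 105.7 MeV = 1.3868 × 105.7 = 147 MeV.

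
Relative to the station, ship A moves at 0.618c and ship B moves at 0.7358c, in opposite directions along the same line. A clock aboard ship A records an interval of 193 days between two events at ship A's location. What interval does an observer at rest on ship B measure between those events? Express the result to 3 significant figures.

527 days

The velocity of ship A relative to ship B is (0.618 + 0.7358)c / (1 + 0.618×0.7358) = 0.93062c; relative speed 0.93062c.
γ for this relative speed: γ = 1/√(1 − 0.866054) = 2.7323.
Ship A's interval is proper; time dilation gives Δt_B = γΔτ = 2.7323 × 193 days = 527 days.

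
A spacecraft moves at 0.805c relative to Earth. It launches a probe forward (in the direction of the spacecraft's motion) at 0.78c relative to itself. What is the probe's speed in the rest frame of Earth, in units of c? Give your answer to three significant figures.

0.974c

Relativistic velocity addition: u = (u' + v)/(1 + u'v/c²), with u' = 0.78c and v = 0.805c.
Numerator: 0.78 + 0.805 = 1.585. Denominator: 1 + (0.78)(0.805) = 1.6279.
u = 1.585/1.6279 = 0.97365, so the speed is 0.974c.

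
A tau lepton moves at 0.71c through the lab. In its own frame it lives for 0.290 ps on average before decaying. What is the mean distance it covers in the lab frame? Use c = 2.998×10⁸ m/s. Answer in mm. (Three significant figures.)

0.0877 mm

With β = 0.71, γ = 1/√(1 − 0.71²) = 1/√0.4959 = 1.42.
Lab-frame lifetime: Δt = γτ = 1.42 × 0.290 ps = 0.4118 ps.
Distance: d = vΔt = 0.71 × 2.998×10⁸ m/s × 4.1180×10^-13 s = 8.77×10^-5 m = 0.0877 mm.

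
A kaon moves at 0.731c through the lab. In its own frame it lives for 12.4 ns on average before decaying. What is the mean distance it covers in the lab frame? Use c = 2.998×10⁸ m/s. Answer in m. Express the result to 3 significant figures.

3.98 m

With β = 0.731, γ = 1/√(1 − 0.731²) = 1/√0.465639 = 1.4655.
Lab-frame lifetime: Δt = γτ = 1.4655 × 12.4 ns = 18.172 ns.
Distance: d = vΔt = 0.731 × 2.998×10⁸ m/s × 1.8172×10^-8 s = 3.98 m.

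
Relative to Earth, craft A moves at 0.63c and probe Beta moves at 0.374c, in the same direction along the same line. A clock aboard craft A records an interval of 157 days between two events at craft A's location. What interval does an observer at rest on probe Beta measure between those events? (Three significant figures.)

Transform craft A's velocity into probe Beta's frame: (0.63 − 0.374)/(1 − 0.63·0.374) = 0.256/0.76438, so the relative speed is 0.33491c.
γ for this relative speed: γ = 1/√(1 − 0.112165) = 1.0613.
Craft A's interval is proper; time dilation gives Δt_B = γΔτ = 1.0613 × 157 days = 167 days.

167 days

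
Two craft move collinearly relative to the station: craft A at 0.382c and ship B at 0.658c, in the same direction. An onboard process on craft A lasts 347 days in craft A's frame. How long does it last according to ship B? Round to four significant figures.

373.3 days

Transform craft A's velocity into ship B's frame: (0.382 − 0.658)/(1 − 0.382·0.658) = −0.276/0.748644, so the relative speed is 0.36867c.
At |u| = 0.36867c, γ = (1 − 0.135918)^(−1/2) = 1.0758.
The clock on craft A records proper time, so ship B measures Δt = γΔτ = 1.0758 × 347 = 373.3 days.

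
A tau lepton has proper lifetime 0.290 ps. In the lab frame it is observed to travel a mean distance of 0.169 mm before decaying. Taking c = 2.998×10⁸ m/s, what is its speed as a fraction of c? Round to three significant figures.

Lab distance = (lab lifetime)·v = γτ·βc, so βγ = d/(cτ) = 1.690×10^-4/(2.998×10⁸ × 2.900×10^-13) = 1.9438.
With βγ = 1.9438: γ² = 1 + (βγ)² = 4.77836, and β = (βγ)/γ = 1.9438/2.18595 = 0.889.

0.889c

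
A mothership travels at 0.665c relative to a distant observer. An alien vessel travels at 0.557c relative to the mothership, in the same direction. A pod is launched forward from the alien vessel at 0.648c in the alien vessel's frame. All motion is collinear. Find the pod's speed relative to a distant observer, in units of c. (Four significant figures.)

0.9758c

Compose velocities in two stages. Stage 1 (into S'): u₁ = (0.648+0.557)/(1+0.648×0.557) = 0.88542.
Stage 2 (into S): u = (0.88542+0.665)/(1+0.88542×0.665) = 0.97584, so the speed is 0.9758c.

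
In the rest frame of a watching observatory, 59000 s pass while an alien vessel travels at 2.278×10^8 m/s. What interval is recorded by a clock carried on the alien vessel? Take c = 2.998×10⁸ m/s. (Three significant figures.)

β = v/c = (2.278×10^8 m/s)/(2.998×10⁸ m/s) = 0.75984.
γ = 1/√(1 − β²) = 1/√(1 − 0.5773568256) = 1/√0.4226431744 = 1/0.65011 = 1.5382.
The moving clock records proper time: Δτ = Δt/γ = 59000/1.5382 = 38400 s.

38400 s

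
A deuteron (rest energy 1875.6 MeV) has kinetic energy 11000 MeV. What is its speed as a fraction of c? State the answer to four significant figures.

0.9893c

γ = 1 + K/(mc²) = 1 + 11000/1875.6 = 6.8648.
β = √(1 − 1/γ²) = √(1 − 0.0212199) = √0.9787801 = 0.9893.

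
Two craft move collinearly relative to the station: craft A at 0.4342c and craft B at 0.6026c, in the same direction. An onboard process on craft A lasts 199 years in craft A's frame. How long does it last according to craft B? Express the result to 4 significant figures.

Speed of craft A in craft B's frame: u = (v_A − v_B)/(1 − v_A v_B/c²) = (0.4342 − 0.6026)/(1 − 0.4342×0.6026) = −0.1684/0.73835108 = −0.22808; |u| = 0.22808c.
At |u| = 0.22808c, γ = (1 − 0.0520205)^(−1/2) = 1.0271.
The clock on craft A records proper time, so craft B measures Δt = γΔτ = 1.0271 × 199 = 204.4 years.

204.4 years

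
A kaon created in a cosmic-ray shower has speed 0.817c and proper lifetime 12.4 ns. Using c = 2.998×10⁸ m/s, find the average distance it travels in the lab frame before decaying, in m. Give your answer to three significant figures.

5.27 m

Lorentz factor: γ = (1 − 0.667489)^(−1/2) = 1.7342.
Lab-frame lifetime: Δt = γτ = 1.7342 × 12.4 ns = 21.504 ns.
Distance: d = vΔt = 0.817 × 2.998×10⁸ m/s × 2.1504×10^-8 s = 5.27 m.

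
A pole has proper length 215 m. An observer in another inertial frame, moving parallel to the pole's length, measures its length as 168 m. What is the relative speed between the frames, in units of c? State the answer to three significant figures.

0.624c

Length contraction gives γ = L₀/L = 215/168 = 1.2798.
β = √(1 − 1/γ²) = √0.389458 = 0.624.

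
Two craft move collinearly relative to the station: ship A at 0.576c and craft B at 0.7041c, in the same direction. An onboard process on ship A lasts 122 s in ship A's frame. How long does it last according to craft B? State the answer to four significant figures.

Speed of ship A in craft B's frame: u = (v_A − v_B)/(1 − v_A v_B/c²) = (0.576 − 0.7041)/(1 − 0.576×0.7041) = −0.1281/0.5944384 = −0.2155; |u| = 0.2155c.
At |u| = 0.2155c, γ = (1 − 0.0464402)^(−1/2) = 1.0241.
Ship A's interval is proper; time dilation gives Δt_B = γΔτ = 1.0241 × 122 s = 124.9 s.

124.9 s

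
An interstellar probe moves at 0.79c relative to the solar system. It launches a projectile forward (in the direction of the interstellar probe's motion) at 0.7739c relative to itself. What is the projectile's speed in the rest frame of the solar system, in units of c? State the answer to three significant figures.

0.971c

In units of c, u = (u' + v)/(1 + u'v) with u' = 0.7739 and v = 0.79.
Numerator: 0.7739 + 0.79 = 1.5639. Denominator: 1 + (0.7739)(0.79) = 1.611381.
u = 1.5639/1.611381 = 0.97053, so the speed is 0.971c.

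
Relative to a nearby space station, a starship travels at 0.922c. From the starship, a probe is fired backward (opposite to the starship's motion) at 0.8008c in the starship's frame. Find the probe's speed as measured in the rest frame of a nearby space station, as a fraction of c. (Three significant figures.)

0.463c

Relativistic velocity addition: u = (u' + v)/(1 + u'v/c²), with u' = −0.8008c and v = 0.922c.
Numerator: −0.8008 + 0.922 = 0.1212. Denominator: 1 + (−0.8008)(0.922) = 0.2616624.
u = 0.1212/0.2616624 = 0.46319, so the speed is 0.463c.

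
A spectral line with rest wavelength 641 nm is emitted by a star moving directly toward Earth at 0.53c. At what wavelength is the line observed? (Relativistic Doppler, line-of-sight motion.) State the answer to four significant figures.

Relativistic Doppler for wavelength: λ_obs = λ_src · √((1−β)/(1+β)).
With β = 0.53: factor = √(0.47/1.53) = 0.55425.
λ_obs = 641 × 0.55425 = 355.3 nm.

355.3 nm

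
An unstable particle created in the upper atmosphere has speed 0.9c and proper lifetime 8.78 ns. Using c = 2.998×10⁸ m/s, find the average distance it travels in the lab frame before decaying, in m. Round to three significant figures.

5.43 m

Lorentz factor: γ = (1 − 0.81)^(−1/2) = 2.2942.
Lab-frame lifetime: Δt = γτ = 2.2942 × 8.78 ns = 20.143 ns.
Distance: d = vΔt = 0.9 × 2.998×10⁸ m/s × 2.0143×10^-8 s = 5.43 m.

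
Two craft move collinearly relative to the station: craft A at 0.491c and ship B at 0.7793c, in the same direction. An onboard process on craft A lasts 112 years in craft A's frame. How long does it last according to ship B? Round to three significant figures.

127 years

Transform craft A's velocity into ship B's frame: (0.491 − 0.7793)/(1 − 0.491·0.7793) = −0.2883/0.6173637, so the relative speed is 0.46699c.
γ for this relative speed: γ = 1/√(1 − 0.21808) = 1.1309.
Craft A's interval is proper; time dilation gives Δt_B = γΔτ = 1.1309 × 112 years = 127 years.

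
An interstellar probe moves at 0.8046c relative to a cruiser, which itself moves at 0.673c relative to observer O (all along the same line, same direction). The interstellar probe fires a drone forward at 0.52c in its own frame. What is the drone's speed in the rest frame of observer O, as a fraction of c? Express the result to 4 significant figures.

Apply u = (u'+v)/(1+u'v) twice. Drone in the cruiser frame: (0.52+0.8046)/(1+0.52·0.8046) = 1.3246/1.418392 = 0.93387c.
That velocity, transformed to the rest frame of observer O: (0.93387+0.673)/(1+0.93387·0.673) = 1.60687/1.62849451 = 0.98672c.

0.9867c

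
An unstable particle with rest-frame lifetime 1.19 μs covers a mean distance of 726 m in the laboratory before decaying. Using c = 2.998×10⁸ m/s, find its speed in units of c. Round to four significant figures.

d = βγcτ ⇒ βγ = d/(cτ) = 726.0 m / (356.762 m) = 2.035.
β = (βγ)/√(1+(βγ)²) = 2.035/√5.14123 = 0.8975.

0.8975c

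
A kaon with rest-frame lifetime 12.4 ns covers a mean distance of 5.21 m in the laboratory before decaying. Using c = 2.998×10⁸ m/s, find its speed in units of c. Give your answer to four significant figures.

0.8140c

Lab distance = (lab lifetime)·v = γτ·βc, so βγ = d/(cτ) = 5.210/(2.998×10⁸ × 1.240×10^-8) = 1.4015.
With βγ = 1.4015: γ² = 1 + (βγ)² = 2.9642, and β = (βγ)/γ = 1.4015/1.72169 = 0.8140.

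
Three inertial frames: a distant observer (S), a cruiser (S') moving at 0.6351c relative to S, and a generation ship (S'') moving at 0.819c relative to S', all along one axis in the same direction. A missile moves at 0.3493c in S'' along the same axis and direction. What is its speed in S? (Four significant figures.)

0.9788c

First combine the missile and generation ship (S''→S'): u₁ = (0.3493 + 0.819)/(1 + 0.3493×0.819) = 1.1683/1.2860767 = 0.90842.
Then combine with the cruiser (S'→S): u = (0.90842 + 0.6351)/(1 + 0.90842×0.6351) = 1.54352/1.576937542 = 0.97881.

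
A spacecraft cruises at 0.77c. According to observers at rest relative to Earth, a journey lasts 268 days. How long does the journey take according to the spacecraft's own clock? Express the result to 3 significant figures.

γ = 1/√(1 − β²) = 1/√(1 − 0.5929) = 1/√0.4071 = 1/0.638044 = 1.5673.
The spacecraft's clock runs slow as seen from Earth, so Δτ = Δt/γ = 268/1.5673 = 171 days.

171 days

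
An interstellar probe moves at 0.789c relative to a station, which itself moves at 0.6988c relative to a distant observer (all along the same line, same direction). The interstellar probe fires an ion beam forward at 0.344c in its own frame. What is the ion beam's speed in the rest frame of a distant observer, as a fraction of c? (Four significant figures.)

Compose velocities in two stages. Stage 1 (into S'): u₁ = (0.344+0.789)/(1+0.344×0.789) = 0.89113.
Stage 2 (into S): u = (0.89113+0.6988)/(1+0.89113×0.6988) = 0.97979, so the speed is 0.9798c.

0.9798c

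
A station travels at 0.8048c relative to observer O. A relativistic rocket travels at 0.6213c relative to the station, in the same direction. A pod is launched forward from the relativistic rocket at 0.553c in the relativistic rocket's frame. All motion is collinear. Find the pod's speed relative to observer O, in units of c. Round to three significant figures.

0.986c

First combine the pod and relativistic rocket (S''→S'): u₁ = (0.553 + 0.6213)/(1 + 0.553×0.6213) = 1.1743/1.3435789 = 0.87401.
Then combine with the station (S'→S): u = (0.87401 + 0.8048)/(1 + 0.87401×0.8048) = 1.67881/1.703403248 = 0.98556.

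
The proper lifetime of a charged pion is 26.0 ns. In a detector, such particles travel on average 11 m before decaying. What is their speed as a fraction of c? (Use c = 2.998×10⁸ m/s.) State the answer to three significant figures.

0.816c

Let x = d/(cτ) = 11.00 m / (2.998×10⁸ m/s × 2.600×10^-8 s) = 1.4112. Since d = βγcτ, x = βγ = β/√(1−β²).
Solving: β² = x²/(1+x²) = 1.99149/2.99149 = 0.665718, so β = 0.816.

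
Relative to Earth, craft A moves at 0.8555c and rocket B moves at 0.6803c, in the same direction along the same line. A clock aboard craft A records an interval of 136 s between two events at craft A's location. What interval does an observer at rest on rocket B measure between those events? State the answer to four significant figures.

Transform craft A's velocity into rocket B's frame: (0.8555 − 0.6803)/(1 − 0.8555·0.6803) = 0.1752/0.41800335, so the relative speed is 0.41914c.
γ for this relative speed: γ = 1/√(1 − 0.175678) = 1.1014.
The clock on craft A records proper time, so rocket B measures Δt = γΔτ = 1.1014 × 136 = 149.8 s.

149.8 s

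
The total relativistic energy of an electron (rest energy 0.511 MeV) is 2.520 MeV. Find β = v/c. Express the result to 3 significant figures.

0.979

Total energy E = γmc² gives γ = 2.520/0.511 = 4.9315.
Hence β = √(1 − 1/γ²) = √(1 − 0.0411189) = √0.9588811 = 0.979.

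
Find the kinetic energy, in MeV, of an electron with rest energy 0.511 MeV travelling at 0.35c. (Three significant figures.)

Lorentz factor: γ = (1 − 0.1225)^(−1/2) = 1.067521.
Kinetic energy: K = (γ − 1)mc² = (1.067521 − 1) × 0.511 MeV = 0.067521 × 0.511 = 0.0345 MeV.

0.0345 MeV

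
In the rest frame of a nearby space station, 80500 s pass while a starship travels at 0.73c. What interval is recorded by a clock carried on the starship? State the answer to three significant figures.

55000 s

γ = 1/√(1 − β²) = 1/√(1 − 0.5329) = 1/√0.4671 = 1/0.683447 = 1.4632.
The starship's clock runs slow as seen from a nearby space station, so Δτ = Δt/γ = 80500/1.4632 = 55000 s.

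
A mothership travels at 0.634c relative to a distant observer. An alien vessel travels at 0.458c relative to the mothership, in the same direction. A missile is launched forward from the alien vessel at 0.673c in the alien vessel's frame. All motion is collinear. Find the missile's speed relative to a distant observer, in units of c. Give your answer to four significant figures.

Compose velocities in two stages. Stage 1 (into S'): u₁ = (0.673+0.458)/(1+0.673×0.458) = 0.86452.
Stage 2 (into S): u = (0.86452+0.634)/(1+0.86452×0.634) = 0.96797, so the speed is 0.9680c.

0.9680c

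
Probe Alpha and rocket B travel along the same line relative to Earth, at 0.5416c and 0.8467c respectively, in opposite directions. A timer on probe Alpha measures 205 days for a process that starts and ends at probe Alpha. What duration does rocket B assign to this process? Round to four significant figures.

The velocity of probe Alpha relative to rocket B is (0.5416 + 0.8467)c / (1 + 0.5416×0.8467) = 0.95182c; relative speed 0.95182c.
γ for this relative speed: γ = 1/√(1 − 0.905961) = 3.261.
The clock on probe Alpha records proper time, so rocket B measures Δt = γΔτ = 3.261 × 205 = 668.5 days.

668.5 days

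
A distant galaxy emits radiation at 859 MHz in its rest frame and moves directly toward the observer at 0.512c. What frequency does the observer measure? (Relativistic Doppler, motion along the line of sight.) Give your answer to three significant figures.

Relativistic Doppler (source moving toward): f_obs = f_src · √((1+β)/(1−β)).
With β = 0.512: factor = √(1.512/0.488) = 1.7602.
f_obs = 859 × 1.7602 = 1510 MHz.

1510 MHz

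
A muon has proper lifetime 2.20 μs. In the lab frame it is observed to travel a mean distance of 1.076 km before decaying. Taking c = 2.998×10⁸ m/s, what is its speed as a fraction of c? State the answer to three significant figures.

d = βγcτ ⇒ βγ = d/(cτ) = 1076 m / (659.56 m) = 1.6314.
β = (βγ)/√(1+(βγ)²) = 1.6314/√3.66147 = 0.853.

0.853c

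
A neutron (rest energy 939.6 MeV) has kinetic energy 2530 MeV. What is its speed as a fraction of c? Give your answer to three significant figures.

K = (γ−1)mc², so γ = 1 + 2530/939.6 = 3.6926.
Then v/c = √(1 − γ⁻²) = √(1 − 0.0733391) = √0.9266609 = 0.963.

0.963c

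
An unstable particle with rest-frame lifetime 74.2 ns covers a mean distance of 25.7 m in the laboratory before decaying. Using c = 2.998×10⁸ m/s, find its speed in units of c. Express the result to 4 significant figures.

Let x = d/(cτ) = 25.70 m / (2.998×10⁸ m/s × 7.420×10^-8 s) = 1.1553. Since d = βγcτ, x = βγ = β/√(1−β²).
Solving: β² = x²/(1+x²) = 1.33472/2.33472 = 0.571683, so β = 0.7561.

0.7561c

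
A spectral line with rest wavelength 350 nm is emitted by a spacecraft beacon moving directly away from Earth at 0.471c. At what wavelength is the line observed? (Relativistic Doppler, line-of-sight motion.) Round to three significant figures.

Relativistic Doppler for wavelength: λ_obs = λ_src · √((1+β)/(1−β)).
With β = 0.471: factor = √(1.471/0.529) = 1.6675.
λ_obs = 350 × 1.6675 = 584 nm.

584 nm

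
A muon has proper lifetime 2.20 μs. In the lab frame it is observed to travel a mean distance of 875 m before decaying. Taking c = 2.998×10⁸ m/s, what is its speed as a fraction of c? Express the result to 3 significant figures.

d = βγcτ ⇒ βγ = d/(cτ) = 875.0 m / (659.56 m) = 1.3266.
β = (βγ)/√(1+(βγ)²) = 1.3266/√2.75987 = 0.799.

0.799c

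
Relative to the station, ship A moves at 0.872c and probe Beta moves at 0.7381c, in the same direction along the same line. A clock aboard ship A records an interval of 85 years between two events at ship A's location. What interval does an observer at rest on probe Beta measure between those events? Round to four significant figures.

91.72 years

Transform ship A's velocity into probe Beta's frame: (0.872 − 0.7381)/(1 − 0.872·0.7381) = 0.1339/0.3563768, so the relative speed is 0.37573c.
At |u| = 0.37573c, γ = (1 − 0.141173)^(−1/2) = 1.0791.
The clock on ship A records proper time, so probe Beta measures Δt = γΔτ = 1.0791 × 85 = 91.72 years.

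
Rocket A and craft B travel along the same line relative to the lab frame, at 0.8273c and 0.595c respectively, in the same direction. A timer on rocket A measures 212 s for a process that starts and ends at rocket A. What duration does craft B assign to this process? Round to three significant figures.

238 s

Transform rocket A's velocity into craft B's frame: (0.8273 − 0.595)/(1 − 0.8273·0.595) = 0.2323/0.5077565, so the relative speed is 0.4575c.
At |u| = 0.4575c, γ = (1 − 0.209306)^(−1/2) = 1.1246.
Rocket A's interval is proper; time dilation gives Δt_B = γΔτ = 1.1246 × 212 s = 238 s.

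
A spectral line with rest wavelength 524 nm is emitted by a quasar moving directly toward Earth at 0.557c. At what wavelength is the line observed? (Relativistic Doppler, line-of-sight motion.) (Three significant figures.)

Relativistic Doppler for wavelength: λ_obs = λ_src · √((1−β)/(1+β)).
With β = 0.557: factor = √(0.443/1.557) = 0.53341.
λ_obs = 524 × 0.53341 = 280 nm.

280 nm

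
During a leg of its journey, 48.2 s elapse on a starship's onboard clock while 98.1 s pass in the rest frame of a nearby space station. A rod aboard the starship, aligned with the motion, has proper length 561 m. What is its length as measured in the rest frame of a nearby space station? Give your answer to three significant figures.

276 m

The time-dilation ratio gives γ = 98.1/48.2 = 2.03527.
The rod contracts by the same γ: 561 m / 2.03527 = 276 m.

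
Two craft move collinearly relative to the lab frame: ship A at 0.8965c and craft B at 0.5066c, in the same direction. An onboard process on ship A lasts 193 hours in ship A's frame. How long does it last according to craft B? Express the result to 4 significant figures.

The velocity of ship A relative to craft B is (0.8965 − 0.5066)c / (1 − 0.8965×0.5066) = 0.71432c; relative speed 0.71432c.
At |u| = 0.71432c, γ = (1 − 0.510253)^(−1/2) = 1.4289.
Ship A's interval is proper; time dilation gives Δt_B = γΔτ = 1.4289 × 193 hours = 275.8 hours.

275.8 hours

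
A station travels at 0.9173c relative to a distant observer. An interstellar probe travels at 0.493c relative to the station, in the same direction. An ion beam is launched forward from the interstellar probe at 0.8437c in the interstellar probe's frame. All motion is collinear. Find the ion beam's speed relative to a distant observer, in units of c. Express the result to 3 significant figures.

0.998c

Compose velocities in two stages. Stage 1 (into S'): u₁ = (0.8437+0.493)/(1+0.8437×0.493) = 0.94403.
Stage 2 (into S): u = (0.94403+0.9173)/(1+0.94403×0.9173) = 0.99752, so the speed is 0.998c.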